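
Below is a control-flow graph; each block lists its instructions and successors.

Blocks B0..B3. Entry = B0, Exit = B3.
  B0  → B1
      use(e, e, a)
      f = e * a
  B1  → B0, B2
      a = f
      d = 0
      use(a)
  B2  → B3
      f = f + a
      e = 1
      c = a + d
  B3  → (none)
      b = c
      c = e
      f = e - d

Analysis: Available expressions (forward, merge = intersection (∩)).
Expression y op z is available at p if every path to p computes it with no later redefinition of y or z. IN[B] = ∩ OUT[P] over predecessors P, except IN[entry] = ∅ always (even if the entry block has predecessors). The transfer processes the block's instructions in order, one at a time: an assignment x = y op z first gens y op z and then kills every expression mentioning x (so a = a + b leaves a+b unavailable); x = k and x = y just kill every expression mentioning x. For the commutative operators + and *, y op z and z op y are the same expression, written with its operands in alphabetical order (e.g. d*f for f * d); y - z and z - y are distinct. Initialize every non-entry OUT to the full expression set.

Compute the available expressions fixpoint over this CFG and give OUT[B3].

Answer: {a+d, e-d}

Trace:
Converged values:
  B0: | IN={} | OUT={a*e}
  B1: | IN={a*e} | OUT={}
  B2: | IN={} | OUT={a+d}
  B3: | IN={a+d} | OUT={a+d, e-d}

Merge at B3: IN[B3] = OUT[B2] = {a+d}
Applying B3's transfer function to that IN value gives OUT[B3] (row B3 above).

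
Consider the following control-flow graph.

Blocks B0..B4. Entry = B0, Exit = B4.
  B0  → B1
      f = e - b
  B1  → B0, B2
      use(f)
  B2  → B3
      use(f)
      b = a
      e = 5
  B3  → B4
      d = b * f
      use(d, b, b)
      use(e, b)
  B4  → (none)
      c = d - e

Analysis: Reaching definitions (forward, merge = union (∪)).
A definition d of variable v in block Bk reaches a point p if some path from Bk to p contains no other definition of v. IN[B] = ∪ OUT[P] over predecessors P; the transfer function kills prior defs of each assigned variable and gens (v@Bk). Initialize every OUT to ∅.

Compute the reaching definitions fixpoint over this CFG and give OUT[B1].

Converged values:
  B0:  IN={f@B0}  OUT={f@B0}
  B1:  IN={f@B0}  OUT={f@B0}
  B2:  IN={f@B0}  OUT={b@B2, e@B2, f@B0}
  B3:  IN={b@B2, e@B2, f@B0}  OUT={b@B2, d@B3, e@B2, f@B0}
  B4:  IN={b@B2, d@B3, e@B2, f@B0}  OUT={b@B2, c@B4, d@B3, e@B2, f@B0}

Merge at B1: IN[B1] = OUT[B0] = {f@B0}
Applying B1's transfer function to that IN value gives OUT[B1] (row B1 above).

Answer: {f@B0}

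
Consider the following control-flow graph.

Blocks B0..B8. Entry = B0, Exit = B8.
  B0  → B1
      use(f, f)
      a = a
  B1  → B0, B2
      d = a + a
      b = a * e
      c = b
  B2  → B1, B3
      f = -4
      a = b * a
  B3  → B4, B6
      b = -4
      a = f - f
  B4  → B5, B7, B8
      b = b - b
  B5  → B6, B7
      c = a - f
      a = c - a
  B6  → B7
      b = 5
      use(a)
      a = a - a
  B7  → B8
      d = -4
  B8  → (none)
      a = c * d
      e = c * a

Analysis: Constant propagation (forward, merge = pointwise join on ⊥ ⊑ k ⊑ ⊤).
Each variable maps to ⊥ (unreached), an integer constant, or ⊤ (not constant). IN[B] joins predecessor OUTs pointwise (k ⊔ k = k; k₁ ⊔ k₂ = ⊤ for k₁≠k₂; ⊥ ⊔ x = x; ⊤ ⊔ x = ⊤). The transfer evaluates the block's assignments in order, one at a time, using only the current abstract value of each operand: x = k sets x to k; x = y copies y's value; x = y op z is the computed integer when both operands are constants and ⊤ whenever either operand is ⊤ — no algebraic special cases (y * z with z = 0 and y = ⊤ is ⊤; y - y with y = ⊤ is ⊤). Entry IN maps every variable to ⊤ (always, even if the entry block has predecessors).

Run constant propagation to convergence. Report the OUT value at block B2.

Fixpoint table:
  B0:   IN=(all ⊤)   OUT=(all ⊤)
  B1:   IN=(all ⊤)   OUT=(all ⊤)
  B2:   IN=(all ⊤)   OUT={f:-4; rest ⊤}
  B3:   IN={f:-4; rest ⊤}   OUT={a:0, b:-4, f:-4; rest ⊤}
  B4:   IN={a:0, b:-4, f:-4; rest ⊤}   OUT={a:0, b:0, f:-4; rest ⊤}
  B5:   IN={a:0, b:0, f:-4; rest ⊤}   OUT={a:4, b:0, c:4, f:-4; rest ⊤}
  B6:   IN={f:-4; rest ⊤}   OUT={b:5, f:-4; rest ⊤}
  B7:   IN={f:-4; rest ⊤}   OUT={d:-4, f:-4; rest ⊤}
  B8:   IN={f:-4; rest ⊤}   OUT={f:-4; rest ⊤}

Merge at B2: IN[B2] = OUT[B1] = {a: ⊤, b: ⊤, c: ⊤, d: ⊤, e: ⊤, f: ⊤}
Applying B2's transfer function to that IN value gives OUT[B2] (row B2 above).

Answer: {a: ⊤, b: ⊤, c: ⊤, d: ⊤, e: ⊤, f: -4}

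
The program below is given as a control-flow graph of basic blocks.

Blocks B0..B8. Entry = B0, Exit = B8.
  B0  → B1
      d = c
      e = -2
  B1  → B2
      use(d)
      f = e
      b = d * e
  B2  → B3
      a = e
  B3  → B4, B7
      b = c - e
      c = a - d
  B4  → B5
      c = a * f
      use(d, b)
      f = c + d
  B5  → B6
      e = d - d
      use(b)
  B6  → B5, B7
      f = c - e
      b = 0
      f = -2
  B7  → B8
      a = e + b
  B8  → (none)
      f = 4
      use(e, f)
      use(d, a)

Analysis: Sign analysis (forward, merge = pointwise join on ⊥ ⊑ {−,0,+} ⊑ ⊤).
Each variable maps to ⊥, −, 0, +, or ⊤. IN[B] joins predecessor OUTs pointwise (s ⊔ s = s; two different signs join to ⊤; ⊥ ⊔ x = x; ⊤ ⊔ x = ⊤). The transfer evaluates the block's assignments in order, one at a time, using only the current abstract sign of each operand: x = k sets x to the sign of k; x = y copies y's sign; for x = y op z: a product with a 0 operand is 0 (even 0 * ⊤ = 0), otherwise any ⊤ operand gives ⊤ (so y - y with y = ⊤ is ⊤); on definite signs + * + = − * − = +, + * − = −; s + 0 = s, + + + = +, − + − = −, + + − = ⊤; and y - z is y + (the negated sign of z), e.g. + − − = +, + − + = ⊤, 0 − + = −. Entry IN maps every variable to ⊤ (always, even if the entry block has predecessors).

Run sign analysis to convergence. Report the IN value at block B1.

Answer: {a: ⊤, b: ⊤, c: ⊤, d: ⊤, e: -, f: ⊤}

Trace:
Converged values:
  B0: | IN=(all ⊤) | OUT={e:-; rest ⊤}
  B1: | IN={e:-; rest ⊤} | OUT={e:-, f:-; rest ⊤}
  B2: | IN={e:-, f:-; rest ⊤} | OUT={a:-, e:-, f:-; rest ⊤}
  B3: | IN={a:-, e:-, f:-; rest ⊤} | OUT={a:-, e:-, f:-; rest ⊤}
  B4: | IN={a:-, e:-, f:-; rest ⊤} | OUT={a:-, c:+, e:-; rest ⊤}
  B5: | IN={a:-, c:+; rest ⊤} | OUT={a:-, c:+; rest ⊤}
  B6: | IN={a:-, c:+; rest ⊤} | OUT={a:-, b:0, c:+, f:-; rest ⊤}
  B7: | IN={a:-, f:-; rest ⊤} | OUT={f:-; rest ⊤}
  B8: | IN={f:-; rest ⊤} | OUT={f:+; rest ⊤}

Merge at B1: IN[B1] = OUT[B0] = {a: ⊤, b: ⊤, c: ⊤, d: ⊤, e: -, f: ⊤}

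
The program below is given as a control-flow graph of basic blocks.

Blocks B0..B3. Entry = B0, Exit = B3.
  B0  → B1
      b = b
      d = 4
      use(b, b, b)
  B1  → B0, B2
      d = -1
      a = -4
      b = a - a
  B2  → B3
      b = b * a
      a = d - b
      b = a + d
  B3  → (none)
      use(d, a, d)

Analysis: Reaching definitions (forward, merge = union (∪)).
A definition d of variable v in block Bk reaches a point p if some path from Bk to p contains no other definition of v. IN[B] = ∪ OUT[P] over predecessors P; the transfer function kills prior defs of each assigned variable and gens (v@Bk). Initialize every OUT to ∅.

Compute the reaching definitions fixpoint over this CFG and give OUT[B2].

Fixpoint table:
  B0:   IN={a@B1, b@B1, d@B1}   OUT={a@B1, b@B0, d@B0}
  B1:   IN={a@B1, b@B0, d@B0}   OUT={a@B1, b@B1, d@B1}
  B2:   IN={a@B1, b@B1, d@B1}   OUT={a@B2, b@B2, d@B1}
  B3:   IN={a@B2, b@B2, d@B1}   OUT={a@B2, b@B2, d@B1}

Merge at B2: IN[B2] = OUT[B1] = {a@B1, b@B1, d@B1}
Applying B2's transfer function to that IN value gives OUT[B2] (row B2 above).

Answer: {a@B2, b@B2, d@B1}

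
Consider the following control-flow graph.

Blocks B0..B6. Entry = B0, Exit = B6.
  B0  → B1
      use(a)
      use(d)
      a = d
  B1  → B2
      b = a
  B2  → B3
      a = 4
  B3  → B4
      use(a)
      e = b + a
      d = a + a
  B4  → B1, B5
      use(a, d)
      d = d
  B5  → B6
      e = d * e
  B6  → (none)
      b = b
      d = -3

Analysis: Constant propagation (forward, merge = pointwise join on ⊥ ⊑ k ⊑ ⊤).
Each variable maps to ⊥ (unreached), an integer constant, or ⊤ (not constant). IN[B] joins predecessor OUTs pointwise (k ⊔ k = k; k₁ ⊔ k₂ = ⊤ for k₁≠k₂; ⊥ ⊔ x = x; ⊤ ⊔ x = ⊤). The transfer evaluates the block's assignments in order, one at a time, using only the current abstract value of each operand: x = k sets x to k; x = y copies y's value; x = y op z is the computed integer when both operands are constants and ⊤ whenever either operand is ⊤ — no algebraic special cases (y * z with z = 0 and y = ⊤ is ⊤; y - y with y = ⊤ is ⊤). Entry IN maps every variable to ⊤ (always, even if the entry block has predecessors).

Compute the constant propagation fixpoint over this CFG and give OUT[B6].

Answer: {a: 4, b: ⊤, c: ⊤, d: -3, e: ⊤, f: ⊤}

Trace:
Per-block solution:
  B0:   IN=(all ⊤)   OUT=(all ⊤)
  B1:   IN=(all ⊤)   OUT=(all ⊤)
  B2:   IN=(all ⊤)   OUT={a:4; rest ⊤}
  B3:   IN={a:4; rest ⊤}   OUT={a:4, d:8; rest ⊤}
  B4:   IN={a:4, d:8; rest ⊤}   OUT={a:4, d:8; rest ⊤}
  B5:   IN={a:4, d:8; rest ⊤}   OUT={a:4, d:8; rest ⊤}
  B6:   IN={a:4, d:8; rest ⊤}   OUT={a:4, d:-3; rest ⊤}

Merge at B6: IN[B6] = OUT[B5] = {a: 4, b: ⊤, c: ⊤, d: 8, e: ⊤, f: ⊤}
Applying B6's transfer function to that IN value gives OUT[B6] (row B6 above).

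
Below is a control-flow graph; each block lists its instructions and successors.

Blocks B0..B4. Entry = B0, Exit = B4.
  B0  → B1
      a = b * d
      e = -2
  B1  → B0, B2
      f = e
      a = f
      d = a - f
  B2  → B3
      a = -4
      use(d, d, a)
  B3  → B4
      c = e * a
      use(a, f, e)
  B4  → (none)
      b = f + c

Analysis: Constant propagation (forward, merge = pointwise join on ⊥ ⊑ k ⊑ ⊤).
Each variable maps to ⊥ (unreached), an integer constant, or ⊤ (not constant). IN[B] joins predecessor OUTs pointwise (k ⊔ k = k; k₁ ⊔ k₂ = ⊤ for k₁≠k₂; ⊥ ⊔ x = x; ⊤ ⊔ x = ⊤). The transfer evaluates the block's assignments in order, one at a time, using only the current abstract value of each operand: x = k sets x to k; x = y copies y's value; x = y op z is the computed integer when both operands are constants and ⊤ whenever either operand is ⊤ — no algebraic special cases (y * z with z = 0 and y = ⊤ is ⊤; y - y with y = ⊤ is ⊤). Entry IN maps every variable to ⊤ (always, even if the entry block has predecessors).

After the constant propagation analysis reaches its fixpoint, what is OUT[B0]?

Answer: {a: ⊤, b: ⊤, c: ⊤, d: ⊤, e: -2, f: ⊤}

Trace:
Per-block solution:
  B0:   IN=(all ⊤)   OUT={e:-2; rest ⊤}
  B1:   IN={e:-2; rest ⊤}   OUT={a:-2, d:0, e:-2, f:-2; rest ⊤}
  B2:   IN={a:-2, d:0, e:-2, f:-2; rest ⊤}   OUT={a:-4, d:0, e:-2, f:-2; rest ⊤}
  B3:   IN={a:-4, d:0, e:-2, f:-2; rest ⊤}   OUT={a:-4, c:8, d:0, e:-2, f:-2; rest ⊤}
  B4:   IN={a:-4, c:8, d:0, e:-2, f:-2; rest ⊤}   OUT={a:-4, b:6, c:8, d:0, e:-2, f:-2; rest ⊤}

Merge at B0 (entry node, so the boundary value (all ⊤) is joined with the incoming edge(s)): IN[B0] = (all ⊤) ⊔ OUT[B1] = {a: ⊤, b: ⊤, c: ⊤, d: ⊤, e: ⊤, f: ⊤}
Applying B0's transfer function to that IN value gives OUT[B0] (row B0 above).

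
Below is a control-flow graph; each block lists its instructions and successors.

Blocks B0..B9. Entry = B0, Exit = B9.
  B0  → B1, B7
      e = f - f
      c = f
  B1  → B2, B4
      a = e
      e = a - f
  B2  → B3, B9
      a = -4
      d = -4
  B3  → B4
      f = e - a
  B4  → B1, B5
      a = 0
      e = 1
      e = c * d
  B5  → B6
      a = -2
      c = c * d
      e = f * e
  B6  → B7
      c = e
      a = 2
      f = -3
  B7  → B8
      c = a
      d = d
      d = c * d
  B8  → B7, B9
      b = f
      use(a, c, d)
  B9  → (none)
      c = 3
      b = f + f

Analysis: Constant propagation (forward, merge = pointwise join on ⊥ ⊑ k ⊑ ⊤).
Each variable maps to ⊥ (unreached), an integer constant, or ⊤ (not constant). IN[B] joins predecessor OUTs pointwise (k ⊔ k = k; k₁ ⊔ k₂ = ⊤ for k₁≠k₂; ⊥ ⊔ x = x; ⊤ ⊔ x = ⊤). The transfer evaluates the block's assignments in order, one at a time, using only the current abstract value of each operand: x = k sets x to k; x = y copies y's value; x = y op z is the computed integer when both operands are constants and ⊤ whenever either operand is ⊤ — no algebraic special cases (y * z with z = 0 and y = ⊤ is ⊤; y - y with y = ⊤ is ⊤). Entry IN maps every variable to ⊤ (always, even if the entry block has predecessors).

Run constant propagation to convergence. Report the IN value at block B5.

Fixpoint table:
  B0: | IN=(all ⊤) | OUT=(all ⊤)
  B1: | IN=(all ⊤) | OUT=(all ⊤)
  B2: | IN=(all ⊤) | OUT={a:-4, d:-4; rest ⊤}
  B3: | IN={a:-4, d:-4; rest ⊤} | OUT={a:-4, d:-4; rest ⊤}
  B4: | IN=(all ⊤) | OUT={a:0; rest ⊤}
  B5: | IN={a:0; rest ⊤} | OUT={a:-2; rest ⊤}
  B6: | IN={a:-2; rest ⊤} | OUT={a:2, f:-3; rest ⊤}
  B7: | IN=(all ⊤) | OUT=(all ⊤)
  B8: | IN=(all ⊤) | OUT=(all ⊤)
  B9: | IN=(all ⊤) | OUT={c:3; rest ⊤}

Merge at B5: IN[B5] = OUT[B4] = {a: 0, b: ⊤, c: ⊤, d: ⊤, e: ⊤, f: ⊤}

Answer: {a: 0, b: ⊤, c: ⊤, d: ⊤, e: ⊤, f: ⊤}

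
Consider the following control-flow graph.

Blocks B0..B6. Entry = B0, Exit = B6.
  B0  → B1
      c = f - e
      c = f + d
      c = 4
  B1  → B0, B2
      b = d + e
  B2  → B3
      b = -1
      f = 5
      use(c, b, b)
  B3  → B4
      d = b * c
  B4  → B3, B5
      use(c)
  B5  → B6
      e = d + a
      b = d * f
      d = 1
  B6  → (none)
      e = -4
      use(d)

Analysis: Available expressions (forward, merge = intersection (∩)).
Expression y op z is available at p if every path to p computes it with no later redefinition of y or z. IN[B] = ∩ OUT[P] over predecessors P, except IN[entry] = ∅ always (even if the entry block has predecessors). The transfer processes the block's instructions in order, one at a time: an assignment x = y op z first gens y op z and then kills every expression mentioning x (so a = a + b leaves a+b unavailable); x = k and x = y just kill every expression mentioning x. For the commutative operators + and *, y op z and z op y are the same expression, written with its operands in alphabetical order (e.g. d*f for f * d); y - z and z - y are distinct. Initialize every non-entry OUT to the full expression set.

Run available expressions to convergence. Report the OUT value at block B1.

Fixpoint table:
  B0: | IN={} | OUT={d+f, f-e}
  B1: | IN={d+f, f-e} | OUT={d+e, d+f, f-e}
  B2: | IN={d+e, d+f, f-e} | OUT={d+e}
  B3: | IN={} | OUT={b*c}
  B4: | IN={b*c} | OUT={b*c}
  B5: | IN={b*c} | OUT={}
  B6: | IN={} | OUT={}

Merge at B1: IN[B1] = OUT[B0] = {d+f, f-e}
Applying B1's transfer function to that IN value gives OUT[B1] (row B1 above).

Answer: {d+e, d+f, f-e}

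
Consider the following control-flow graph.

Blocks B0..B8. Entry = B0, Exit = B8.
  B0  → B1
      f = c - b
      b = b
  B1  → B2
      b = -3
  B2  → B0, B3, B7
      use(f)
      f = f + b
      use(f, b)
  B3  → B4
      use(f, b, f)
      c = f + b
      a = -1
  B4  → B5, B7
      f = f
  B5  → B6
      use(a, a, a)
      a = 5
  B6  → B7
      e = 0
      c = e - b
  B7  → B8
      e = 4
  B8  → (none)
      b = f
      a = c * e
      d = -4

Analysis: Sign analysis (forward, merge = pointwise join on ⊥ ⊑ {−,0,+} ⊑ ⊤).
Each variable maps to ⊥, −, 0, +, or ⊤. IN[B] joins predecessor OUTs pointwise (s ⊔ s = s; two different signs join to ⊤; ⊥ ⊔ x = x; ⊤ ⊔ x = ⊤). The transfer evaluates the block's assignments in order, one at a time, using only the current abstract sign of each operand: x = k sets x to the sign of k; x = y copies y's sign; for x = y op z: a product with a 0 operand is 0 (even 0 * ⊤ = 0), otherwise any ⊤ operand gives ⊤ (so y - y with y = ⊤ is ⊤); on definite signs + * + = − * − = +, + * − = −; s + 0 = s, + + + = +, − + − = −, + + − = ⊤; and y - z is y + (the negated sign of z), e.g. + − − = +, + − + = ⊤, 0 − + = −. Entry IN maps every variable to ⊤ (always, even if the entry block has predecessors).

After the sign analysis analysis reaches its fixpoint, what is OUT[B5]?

Answer: {a: +, b: -, c: ⊤, d: ⊤, e: ⊤, f: ⊤}

Trace:
Per-block solution:
  B0:   IN=(all ⊤)   OUT=(all ⊤)
  B1:   IN=(all ⊤)   OUT={b:-; rest ⊤}
  B2:   IN={b:-; rest ⊤}   OUT={b:-; rest ⊤}
  B3:   IN={b:-; rest ⊤}   OUT={a:-, b:-; rest ⊤}
  B4:   IN={a:-, b:-; rest ⊤}   OUT={a:-, b:-; rest ⊤}
  B5:   IN={a:-, b:-; rest ⊤}   OUT={a:+, b:-; rest ⊤}
  B6:   IN={a:+, b:-; rest ⊤}   OUT={a:+, b:-, c:+, e:0; rest ⊤}
  B7:   IN={b:-; rest ⊤}   OUT={b:-, e:+; rest ⊤}
  B8:   IN={b:-, e:+; rest ⊤}   OUT={d:-, e:+; rest ⊤}

Merge at B5: IN[B5] = OUT[B4] = {a: -, b: -, c: ⊤, d: ⊤, e: ⊤, f: ⊤}
Applying B5's transfer function to that IN value gives OUT[B5] (row B5 above).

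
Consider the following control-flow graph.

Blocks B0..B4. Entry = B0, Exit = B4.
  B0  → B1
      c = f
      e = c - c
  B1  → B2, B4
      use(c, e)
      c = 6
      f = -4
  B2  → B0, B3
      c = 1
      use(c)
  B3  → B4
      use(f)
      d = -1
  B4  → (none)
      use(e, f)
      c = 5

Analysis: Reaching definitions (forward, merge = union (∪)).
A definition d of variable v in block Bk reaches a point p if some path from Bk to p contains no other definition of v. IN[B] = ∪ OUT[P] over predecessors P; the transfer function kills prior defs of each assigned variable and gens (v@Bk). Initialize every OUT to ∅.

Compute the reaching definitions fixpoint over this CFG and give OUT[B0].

Answer: {c@B0, e@B0, f@B1}

Working:
Converged values:
  B0: | IN={c@B2, e@B0, f@B1} | OUT={c@B0, e@B0, f@B1}
  B1: | IN={c@B0, e@B0, f@B1} | OUT={c@B1, e@B0, f@B1}
  B2: | IN={c@B1, e@B0, f@B1} | OUT={c@B2, e@B0, f@B1}
  B3: | IN={c@B2, e@B0, f@B1} | OUT={c@B2, d@B3, e@B0, f@B1}
  B4: | IN={c@B1, c@B2, d@B3, e@B0, f@B1} | OUT={c@B4, d@B3, e@B0, f@B1}

Merge at B0 (entry node, so the boundary value {} is joined with the incoming edge(s)): IN[B0] = {} ⊔ OUT[B2] = {c@B2, e@B0, f@B1}
Applying B0's transfer function to that IN value gives OUT[B0] (row B0 above).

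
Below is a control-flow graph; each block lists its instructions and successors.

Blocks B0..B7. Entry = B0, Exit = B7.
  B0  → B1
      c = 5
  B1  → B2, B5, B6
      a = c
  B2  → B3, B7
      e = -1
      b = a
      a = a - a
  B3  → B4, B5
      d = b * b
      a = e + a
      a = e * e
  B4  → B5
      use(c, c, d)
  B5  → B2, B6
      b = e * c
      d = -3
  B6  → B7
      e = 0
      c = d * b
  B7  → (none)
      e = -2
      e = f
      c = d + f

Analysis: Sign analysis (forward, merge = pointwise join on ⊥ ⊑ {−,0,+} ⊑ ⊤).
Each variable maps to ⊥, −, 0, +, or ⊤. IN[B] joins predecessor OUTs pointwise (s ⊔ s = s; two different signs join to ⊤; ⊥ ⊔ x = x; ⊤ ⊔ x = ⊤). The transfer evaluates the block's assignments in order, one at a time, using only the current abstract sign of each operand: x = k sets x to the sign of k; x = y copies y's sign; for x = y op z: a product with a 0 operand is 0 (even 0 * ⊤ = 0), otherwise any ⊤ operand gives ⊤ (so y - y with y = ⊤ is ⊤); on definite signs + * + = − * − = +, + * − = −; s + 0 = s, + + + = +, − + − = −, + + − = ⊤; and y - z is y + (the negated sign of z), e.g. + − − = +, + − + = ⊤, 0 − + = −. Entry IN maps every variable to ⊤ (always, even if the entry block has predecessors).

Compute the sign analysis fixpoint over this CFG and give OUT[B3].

Answer: {a: +, b: +, c: +, d: +, e: -, f: ⊤}

Derivation:
Per-block solution:
  B0:   IN=(all ⊤)   OUT={c:+; rest ⊤}
  B1:   IN={c:+; rest ⊤}   OUT={a:+, c:+; rest ⊤}
  B2:   IN={a:+, c:+; rest ⊤}   OUT={b:+, c:+, e:-; rest ⊤}
  B3:   IN={b:+, c:+, e:-; rest ⊤}   OUT={a:+, b:+, c:+, d:+, e:-; rest ⊤}
  B4:   IN={a:+, b:+, c:+, d:+, e:-; rest ⊤}   OUT={a:+, b:+, c:+, d:+, e:-; rest ⊤}
  B5:   IN={a:+, c:+; rest ⊤}   OUT={a:+, c:+, d:-; rest ⊤}
  B6:   IN={a:+, c:+; rest ⊤}   OUT={a:+, e:0; rest ⊤}
  B7:   IN=(all ⊤)   OUT=(all ⊤)

Merge at B3: IN[B3] = OUT[B2] = {a: ⊤, b: +, c: +, d: ⊤, e: -, f: ⊤}
Applying B3's transfer function to that IN value gives OUT[B3] (row B3 above).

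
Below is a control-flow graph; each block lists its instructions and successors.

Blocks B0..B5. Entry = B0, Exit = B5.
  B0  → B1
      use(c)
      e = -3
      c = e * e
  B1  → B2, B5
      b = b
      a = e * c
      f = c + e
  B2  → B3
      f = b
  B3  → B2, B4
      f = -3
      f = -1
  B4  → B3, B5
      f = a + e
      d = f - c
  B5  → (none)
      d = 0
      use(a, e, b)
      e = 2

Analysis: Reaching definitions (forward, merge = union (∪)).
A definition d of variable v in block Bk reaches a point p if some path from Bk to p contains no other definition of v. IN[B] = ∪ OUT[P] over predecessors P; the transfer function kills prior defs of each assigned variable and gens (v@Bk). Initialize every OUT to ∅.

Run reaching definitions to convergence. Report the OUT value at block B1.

Answer: {a@B1, b@B1, c@B0, e@B0, f@B1}

Working:
Fixpoint table:
  B0: | IN={} | OUT={c@B0, e@B0}
  B1: | IN={c@B0, e@B0} | OUT={a@B1, b@B1, c@B0, e@B0, f@B1}
  B2: | IN={a@B1, b@B1, c@B0, d@B4, e@B0, f@B1, f@B3} | OUT={a@B1, b@B1, c@B0, d@B4, e@B0, f@B2}
  B3: | IN={a@B1, b@B1, c@B0, d@B4, e@B0, f@B2, f@B4} | OUT={a@B1, b@B1, c@B0, d@B4, e@B0, f@B3}
  B4: | IN={a@B1, b@B1, c@B0, d@B4, e@B0, f@B3} | OUT={a@B1, b@B1, c@B0, d@B4, e@B0, f@B4}
  B5: | IN={a@B1, b@B1, c@B0, d@B4, e@B0, f@B1, f@B4} | OUT={a@B1, b@B1, c@B0, d@B5, e@B5, f@B1, f@B4}

Merge at B1: IN[B1] = OUT[B0] = {c@B0, e@B0}
Applying B1's transfer function to that IN value gives OUT[B1] (row B1 above).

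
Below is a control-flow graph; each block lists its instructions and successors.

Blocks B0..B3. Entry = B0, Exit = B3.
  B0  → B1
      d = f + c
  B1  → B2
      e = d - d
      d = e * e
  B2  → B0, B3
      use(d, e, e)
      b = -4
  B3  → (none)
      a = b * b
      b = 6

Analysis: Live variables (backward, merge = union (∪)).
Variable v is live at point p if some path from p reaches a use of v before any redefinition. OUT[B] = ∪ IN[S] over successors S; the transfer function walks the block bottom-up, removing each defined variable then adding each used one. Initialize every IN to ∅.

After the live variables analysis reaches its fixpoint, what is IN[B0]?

Fixpoint table:
  B0: | IN={c, f} | OUT={c, d, f}
  B1: | IN={c, d, f} | OUT={c, d, e, f}
  B2: | IN={c, d, e, f} | OUT={b, c, f}
  B3: | IN={b} | OUT={}

Merge at B0: OUT[B0] = IN[B1] = {c, d, f}
Applying B0's transfer function to that OUT value gives IN[B0] (row B0 above).

Answer: {c, f}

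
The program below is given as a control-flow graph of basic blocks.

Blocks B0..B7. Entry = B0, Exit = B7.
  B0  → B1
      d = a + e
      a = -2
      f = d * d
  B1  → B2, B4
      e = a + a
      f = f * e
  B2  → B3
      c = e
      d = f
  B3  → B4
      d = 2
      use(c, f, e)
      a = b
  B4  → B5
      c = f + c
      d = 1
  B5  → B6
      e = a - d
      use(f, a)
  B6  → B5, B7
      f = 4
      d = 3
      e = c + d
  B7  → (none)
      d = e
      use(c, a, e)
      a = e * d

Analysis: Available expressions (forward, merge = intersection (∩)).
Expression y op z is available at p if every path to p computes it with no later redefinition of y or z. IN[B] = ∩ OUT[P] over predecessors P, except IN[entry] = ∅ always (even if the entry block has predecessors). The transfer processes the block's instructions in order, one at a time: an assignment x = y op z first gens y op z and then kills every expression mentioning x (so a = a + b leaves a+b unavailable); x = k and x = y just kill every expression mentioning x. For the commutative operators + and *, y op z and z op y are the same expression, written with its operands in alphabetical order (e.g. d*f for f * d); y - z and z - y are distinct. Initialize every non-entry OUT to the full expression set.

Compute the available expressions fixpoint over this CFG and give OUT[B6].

Converged values:
  B0:   IN={}   OUT={d*d}
  B1:   IN={d*d}   OUT={a+a, d*d}
  B2:   IN={a+a, d*d}   OUT={a+a}
  B3:   IN={a+a}   OUT={}
  B4:   IN={}   OUT={}
  B5:   IN={}   OUT={a-d}
  B6:   IN={a-d}   OUT={c+d}
  B7:   IN={c+d}   OUT={d*e}

Merge at B6: IN[B6] = OUT[B5] = {a-d}
Applying B6's transfer function to that IN value gives OUT[B6] (row B6 above).

Answer: {c+d}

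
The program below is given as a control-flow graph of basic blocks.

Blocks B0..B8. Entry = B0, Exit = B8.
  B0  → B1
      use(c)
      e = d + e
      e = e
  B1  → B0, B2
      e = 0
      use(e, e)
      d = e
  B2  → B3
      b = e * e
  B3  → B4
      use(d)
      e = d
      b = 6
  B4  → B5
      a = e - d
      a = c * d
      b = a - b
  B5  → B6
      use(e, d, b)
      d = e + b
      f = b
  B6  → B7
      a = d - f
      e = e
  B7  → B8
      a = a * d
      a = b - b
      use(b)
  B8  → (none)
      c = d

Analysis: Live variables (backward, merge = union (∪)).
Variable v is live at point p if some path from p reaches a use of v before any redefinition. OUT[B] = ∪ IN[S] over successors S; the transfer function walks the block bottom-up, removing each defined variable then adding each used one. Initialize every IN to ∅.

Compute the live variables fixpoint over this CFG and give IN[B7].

Per-block solution:
  B0: | IN={c, d, e} | OUT={c}
  B1: | IN={c} | OUT={c, d, e}
  B2: | IN={c, d, e} | OUT={c, d}
  B3: | IN={c, d} | OUT={b, c, d, e}
  B4: | IN={b, c, d, e} | OUT={b, d, e}
  B5: | IN={b, d, e} | OUT={b, d, e, f}
  B6: | IN={b, d, e, f} | OUT={a, b, d}
  B7: | IN={a, b, d} | OUT={d}
  B8: | IN={d} | OUT={}

Merge at B7: OUT[B7] = IN[B8] = {d}
Applying B7's transfer function to that OUT value gives IN[B7] (row B7 above).

Answer: {a, b, d}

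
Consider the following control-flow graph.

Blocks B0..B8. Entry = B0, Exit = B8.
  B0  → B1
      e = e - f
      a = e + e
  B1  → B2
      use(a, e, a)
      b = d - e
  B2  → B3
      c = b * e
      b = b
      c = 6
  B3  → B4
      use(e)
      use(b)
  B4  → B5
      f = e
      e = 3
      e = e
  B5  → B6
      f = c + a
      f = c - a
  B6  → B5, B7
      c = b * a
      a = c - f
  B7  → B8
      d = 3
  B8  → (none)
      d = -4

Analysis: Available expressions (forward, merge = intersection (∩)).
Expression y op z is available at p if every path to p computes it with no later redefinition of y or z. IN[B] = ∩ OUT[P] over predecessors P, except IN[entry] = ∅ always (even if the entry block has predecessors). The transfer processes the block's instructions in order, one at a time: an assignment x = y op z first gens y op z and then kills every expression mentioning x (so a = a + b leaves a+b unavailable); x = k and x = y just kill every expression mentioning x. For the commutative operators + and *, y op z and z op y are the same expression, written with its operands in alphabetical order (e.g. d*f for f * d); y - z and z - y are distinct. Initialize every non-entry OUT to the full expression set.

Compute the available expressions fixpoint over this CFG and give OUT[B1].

Answer: {d-e, e+e}

Working:
Per-block solution:
  B0:   IN={}   OUT={e+e}
  B1:   IN={e+e}   OUT={d-e, e+e}
  B2:   IN={d-e, e+e}   OUT={d-e, e+e}
  B3:   IN={d-e, e+e}   OUT={d-e, e+e}
  B4:   IN={d-e, e+e}   OUT={}
  B5:   IN={}   OUT={a+c, c-a}
  B6:   IN={a+c, c-a}   OUT={c-f}
  B7:   IN={c-f}   OUT={c-f}
  B8:   IN={c-f}   OUT={c-f}

Merge at B1: IN[B1] = OUT[B0] = {e+e}
Applying B1's transfer function to that IN value gives OUT[B1] (row B1 above).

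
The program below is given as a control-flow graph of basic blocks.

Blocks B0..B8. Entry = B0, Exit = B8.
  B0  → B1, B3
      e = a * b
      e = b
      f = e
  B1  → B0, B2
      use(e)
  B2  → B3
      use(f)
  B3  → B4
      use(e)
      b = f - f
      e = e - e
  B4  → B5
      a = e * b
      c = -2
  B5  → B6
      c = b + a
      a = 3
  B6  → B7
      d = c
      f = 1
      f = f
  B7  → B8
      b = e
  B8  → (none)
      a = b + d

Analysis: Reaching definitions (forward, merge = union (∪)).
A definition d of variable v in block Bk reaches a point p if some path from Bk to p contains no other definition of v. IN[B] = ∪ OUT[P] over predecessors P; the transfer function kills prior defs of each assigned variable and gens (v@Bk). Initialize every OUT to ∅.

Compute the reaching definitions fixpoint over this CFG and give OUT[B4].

Converged values:
  B0:  IN={e@B0, f@B0}  OUT={e@B0, f@B0}
  B1:  IN={e@B0, f@B0}  OUT={e@B0, f@B0}
  B2:  IN={e@B0, f@B0}  OUT={e@B0, f@B0}
  B3:  IN={e@B0, f@B0}  OUT={b@B3, e@B3, f@B0}
  B4:  IN={b@B3, e@B3, f@B0}  OUT={a@B4, b@B3, c@B4, e@B3, f@B0}
  B5:  IN={a@B4, b@B3, c@B4, e@B3, f@B0}  OUT={a@B5, b@B3, c@B5, e@B3, f@B0}
  B6:  IN={a@B5, b@B3, c@B5, e@B3, f@B0}  OUT={a@B5, b@B3, c@B5, d@B6, e@B3, f@B6}
  B7:  IN={a@B5, b@B3, c@B5, d@B6, e@B3, f@B6}  OUT={a@B5, b@B7, c@B5, d@B6, e@B3, f@B6}
  B8:  IN={a@B5, b@B7, c@B5, d@B6, e@B3, f@B6}  OUT={a@B8, b@B7, c@B5, d@B6, e@B3, f@B6}

Merge at B4: IN[B4] = OUT[B3] = {b@B3, e@B3, f@B0}
Applying B4's transfer function to that IN value gives OUT[B4] (row B4 above).

Answer: {a@B4, b@B3, c@B4, e@B3, f@B0}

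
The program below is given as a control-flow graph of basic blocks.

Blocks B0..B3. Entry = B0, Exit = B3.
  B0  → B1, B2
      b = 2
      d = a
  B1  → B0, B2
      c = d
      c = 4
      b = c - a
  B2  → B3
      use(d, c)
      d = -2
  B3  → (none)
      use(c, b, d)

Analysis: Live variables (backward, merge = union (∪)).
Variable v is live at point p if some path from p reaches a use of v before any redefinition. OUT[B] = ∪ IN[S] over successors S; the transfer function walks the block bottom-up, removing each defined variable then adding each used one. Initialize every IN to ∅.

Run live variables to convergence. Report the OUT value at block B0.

Per-block solution:
  B0:  IN={a, c}  OUT={a, b, c, d}
  B1:  IN={a, d}  OUT={a, b, c, d}
  B2:  IN={b, c, d}  OUT={b, c, d}
  B3:  IN={b, c, d}  OUT={}

Merge at B0: OUT[B0] = IN[B1] ⊔ IN[B2] = {a, b, c, d}

Answer: {a, b, c, d}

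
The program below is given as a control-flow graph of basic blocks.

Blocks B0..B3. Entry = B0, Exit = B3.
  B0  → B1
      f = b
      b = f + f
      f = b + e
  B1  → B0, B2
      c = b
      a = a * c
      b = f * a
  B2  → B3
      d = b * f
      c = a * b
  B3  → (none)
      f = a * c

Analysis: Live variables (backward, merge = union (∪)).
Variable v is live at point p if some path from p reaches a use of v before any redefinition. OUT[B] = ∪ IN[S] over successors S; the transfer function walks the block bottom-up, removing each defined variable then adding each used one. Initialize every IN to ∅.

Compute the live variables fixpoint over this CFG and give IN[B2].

Fixpoint table:
  B0:  IN={a, b, e}  OUT={a, b, e, f}
  B1:  IN={a, b, e, f}  OUT={a, b, e, f}
  B2:  IN={a, b, f}  OUT={a, c}
  B3:  IN={a, c}  OUT={}

Merge at B2: OUT[B2] = IN[B3] = {a, c}
Applying B2's transfer function to that OUT value gives IN[B2] (row B2 above).

Answer: {a, b, f}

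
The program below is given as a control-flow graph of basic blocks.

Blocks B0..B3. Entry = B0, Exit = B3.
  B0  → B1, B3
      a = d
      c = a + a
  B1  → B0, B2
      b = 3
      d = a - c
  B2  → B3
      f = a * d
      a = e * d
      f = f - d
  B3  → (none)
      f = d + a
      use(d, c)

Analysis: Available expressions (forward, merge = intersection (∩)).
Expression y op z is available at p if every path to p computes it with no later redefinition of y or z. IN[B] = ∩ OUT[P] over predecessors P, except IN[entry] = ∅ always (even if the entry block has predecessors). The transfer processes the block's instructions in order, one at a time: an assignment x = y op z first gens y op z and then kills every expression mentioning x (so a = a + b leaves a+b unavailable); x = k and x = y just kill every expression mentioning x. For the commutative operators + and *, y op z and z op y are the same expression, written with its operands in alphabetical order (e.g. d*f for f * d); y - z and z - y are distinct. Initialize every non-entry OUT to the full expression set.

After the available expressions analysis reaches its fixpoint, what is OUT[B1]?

Converged values:
  B0:  IN={}  OUT={a+a}
  B1:  IN={a+a}  OUT={a+a, a-c}
  B2:  IN={a+a, a-c}  OUT={d*e}
  B3:  IN={}  OUT={a+d}

Merge at B1: IN[B1] = OUT[B0] = {a+a}
Applying B1's transfer function to that IN value gives OUT[B1] (row B1 above).

Answer: {a+a, a-c}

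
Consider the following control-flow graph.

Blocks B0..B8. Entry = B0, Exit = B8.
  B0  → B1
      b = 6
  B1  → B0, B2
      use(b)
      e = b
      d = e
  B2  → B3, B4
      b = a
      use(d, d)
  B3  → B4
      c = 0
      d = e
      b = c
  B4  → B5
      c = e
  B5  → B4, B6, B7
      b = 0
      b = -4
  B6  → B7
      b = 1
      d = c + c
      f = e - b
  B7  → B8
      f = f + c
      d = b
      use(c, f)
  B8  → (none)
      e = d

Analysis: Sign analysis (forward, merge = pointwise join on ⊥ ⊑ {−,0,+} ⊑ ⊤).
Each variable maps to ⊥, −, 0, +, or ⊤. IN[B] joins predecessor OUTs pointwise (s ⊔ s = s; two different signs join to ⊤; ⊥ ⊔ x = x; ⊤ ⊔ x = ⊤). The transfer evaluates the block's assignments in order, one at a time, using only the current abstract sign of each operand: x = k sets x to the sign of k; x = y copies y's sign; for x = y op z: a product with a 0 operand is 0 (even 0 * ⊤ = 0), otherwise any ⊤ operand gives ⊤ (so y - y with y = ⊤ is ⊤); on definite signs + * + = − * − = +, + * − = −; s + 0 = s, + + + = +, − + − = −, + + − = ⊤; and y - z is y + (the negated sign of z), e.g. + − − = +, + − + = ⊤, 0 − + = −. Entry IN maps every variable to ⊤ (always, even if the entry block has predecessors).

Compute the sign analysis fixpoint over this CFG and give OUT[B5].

Per-block solution:
  B0:  IN=(all ⊤)  OUT={b:+; rest ⊤}
  B1:  IN={b:+; rest ⊤}  OUT={b:+, d:+, e:+; rest ⊤}
  B2:  IN={b:+, d:+, e:+; rest ⊤}  OUT={d:+, e:+; rest ⊤}
  B3:  IN={d:+, e:+; rest ⊤}  OUT={b:0, c:0, d:+, e:+; rest ⊤}
  B4:  IN={d:+, e:+; rest ⊤}  OUT={c:+, d:+, e:+; rest ⊤}
  B5:  IN={c:+, d:+, e:+; rest ⊤}  OUT={b:-, c:+, d:+, e:+; rest ⊤}
  B6:  IN={b:-, c:+, d:+, e:+; rest ⊤}  OUT={b:+, c:+, d:+, e:+; rest ⊤}
  B7:  IN={c:+, d:+, e:+; rest ⊤}  OUT={c:+, e:+; rest ⊤}
  B8:  IN={c:+, e:+; rest ⊤}  OUT={c:+; rest ⊤}

Merge at B5: IN[B5] = OUT[B4] = {a: ⊤, b: ⊤, c: +, d: +, e: +, f: ⊤}
Applying B5's transfer function to that IN value gives OUT[B5] (row B5 above).

Answer: {a: ⊤, b: -, c: +, d: +, e: +, f: ⊤}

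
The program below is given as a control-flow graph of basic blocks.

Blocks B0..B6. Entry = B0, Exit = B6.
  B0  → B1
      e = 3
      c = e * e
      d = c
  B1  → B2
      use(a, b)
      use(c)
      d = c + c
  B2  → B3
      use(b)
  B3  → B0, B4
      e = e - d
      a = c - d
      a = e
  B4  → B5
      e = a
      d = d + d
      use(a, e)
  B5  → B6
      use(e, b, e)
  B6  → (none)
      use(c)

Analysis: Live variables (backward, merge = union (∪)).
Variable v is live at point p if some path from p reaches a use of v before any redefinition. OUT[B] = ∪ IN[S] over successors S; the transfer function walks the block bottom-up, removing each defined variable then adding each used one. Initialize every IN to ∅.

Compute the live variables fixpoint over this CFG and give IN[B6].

Per-block solution:
  B0:   IN={a, b}   OUT={a, b, c, e}
  B1:   IN={a, b, c, e}   OUT={b, c, d, e}
  B2:   IN={b, c, d, e}   OUT={b, c, d, e}
  B3:   IN={b, c, d, e}   OUT={a, b, c, d}
  B4:   IN={a, b, c, d}   OUT={b, c, e}
  B5:   IN={b, c, e}   OUT={c}
  B6:   IN={c}   OUT={}

B6 is the boundary node: OUT[B6] = {}
Applying B6's transfer function to that OUT value gives IN[B6] (row B6 above).

Answer: {c}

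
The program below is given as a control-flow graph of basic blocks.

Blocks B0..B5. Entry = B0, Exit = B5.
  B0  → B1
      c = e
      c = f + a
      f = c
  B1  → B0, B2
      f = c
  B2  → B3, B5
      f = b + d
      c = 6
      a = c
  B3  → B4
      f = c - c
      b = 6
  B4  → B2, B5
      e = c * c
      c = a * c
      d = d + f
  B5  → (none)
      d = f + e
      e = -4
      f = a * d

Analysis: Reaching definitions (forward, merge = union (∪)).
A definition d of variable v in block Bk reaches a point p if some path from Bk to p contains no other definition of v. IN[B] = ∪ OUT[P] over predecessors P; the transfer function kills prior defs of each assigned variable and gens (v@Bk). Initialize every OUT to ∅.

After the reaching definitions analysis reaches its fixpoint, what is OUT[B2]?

Answer: {a@B2, b@B3, c@B2, d@B4, e@B4, f@B2}

Trace:
Fixpoint table:
  B0:  IN={c@B0, f@B1}  OUT={c@B0, f@B0}
  B1:  IN={c@B0, f@B0}  OUT={c@B0, f@B1}
  B2:  IN={a@B2, b@B3, c@B0, c@B4, d@B4, e@B4, f@B1, f@B3}  OUT={a@B2, b@B3, c@B2, d@B4, e@B4, f@B2}
  B3:  IN={a@B2, b@B3, c@B2, d@B4, e@B4, f@B2}  OUT={a@B2, b@B3, c@B2, d@B4, e@B4, f@B3}
  B4:  IN={a@B2, b@B3, c@B2, d@B4, e@B4, f@B3}  OUT={a@B2, b@B3, c@B4, d@B4, e@B4, f@B3}
  B5:  IN={a@B2, b@B3, c@B2, c@B4, d@B4, e@B4, f@B2, f@B3}  OUT={a@B2, b@B3, c@B2, c@B4, d@B5, e@B5, f@B5}

Merge at B2: IN[B2] = OUT[B1] ⊔ OUT[B4] = {a@B2, b@B3, c@B0, c@B4, d@B4, e@B4, f@B1, f@B3}
Applying B2's transfer function to that IN value gives OUT[B2] (row B2 above).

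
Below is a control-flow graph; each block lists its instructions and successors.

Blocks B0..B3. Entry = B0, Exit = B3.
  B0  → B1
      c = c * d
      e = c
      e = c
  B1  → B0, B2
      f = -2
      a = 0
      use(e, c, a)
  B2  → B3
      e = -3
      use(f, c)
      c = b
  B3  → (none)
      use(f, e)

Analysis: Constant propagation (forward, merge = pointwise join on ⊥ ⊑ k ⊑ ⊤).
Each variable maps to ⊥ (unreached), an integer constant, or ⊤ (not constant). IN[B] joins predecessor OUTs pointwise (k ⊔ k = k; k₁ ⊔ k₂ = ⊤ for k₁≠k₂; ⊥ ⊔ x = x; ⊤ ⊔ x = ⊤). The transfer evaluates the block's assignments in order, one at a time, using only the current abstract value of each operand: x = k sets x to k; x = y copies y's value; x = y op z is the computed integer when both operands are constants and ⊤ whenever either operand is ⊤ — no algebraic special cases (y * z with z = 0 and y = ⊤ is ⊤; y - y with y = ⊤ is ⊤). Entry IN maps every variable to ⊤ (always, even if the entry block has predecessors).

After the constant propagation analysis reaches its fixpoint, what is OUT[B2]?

Converged values:
  B0: | IN=(all ⊤) | OUT=(all ⊤)
  B1: | IN=(all ⊤) | OUT={a:0, f:-2; rest ⊤}
  B2: | IN={a:0, f:-2; rest ⊤} | OUT={a:0, e:-3, f:-2; rest ⊤}
  B3: | IN={a:0, e:-3, f:-2; rest ⊤} | OUT={a:0, e:-3, f:-2; rest ⊤}

Merge at B2: IN[B2] = OUT[B1] = {a: 0, b: ⊤, c: ⊤, d: ⊤, e: ⊤, f: -2}
Applying B2's transfer function to that IN value gives OUT[B2] (row B2 above).

Answer: {a: 0, b: ⊤, c: ⊤, d: ⊤, e: -3, f: -2}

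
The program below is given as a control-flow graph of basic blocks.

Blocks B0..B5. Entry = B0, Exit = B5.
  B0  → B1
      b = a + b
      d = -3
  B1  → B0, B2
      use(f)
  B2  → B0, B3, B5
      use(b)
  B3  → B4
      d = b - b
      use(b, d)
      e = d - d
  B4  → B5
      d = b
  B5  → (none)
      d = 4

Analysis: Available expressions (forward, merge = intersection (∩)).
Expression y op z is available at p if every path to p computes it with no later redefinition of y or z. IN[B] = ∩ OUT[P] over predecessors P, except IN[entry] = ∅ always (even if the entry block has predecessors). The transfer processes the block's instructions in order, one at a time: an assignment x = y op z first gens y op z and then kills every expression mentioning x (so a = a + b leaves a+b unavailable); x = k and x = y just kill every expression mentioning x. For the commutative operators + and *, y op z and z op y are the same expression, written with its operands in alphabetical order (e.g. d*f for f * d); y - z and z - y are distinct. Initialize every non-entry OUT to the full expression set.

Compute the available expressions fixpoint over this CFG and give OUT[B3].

Answer: {b-b, d-d}

Trace:
Converged values:
  B0:  IN={}  OUT={}
  B1:  IN={}  OUT={}
  B2:  IN={}  OUT={}
  B3:  IN={}  OUT={b-b, d-d}
  B4:  IN={b-b, d-d}  OUT={b-b}
  B5:  IN={}  OUT={}

Merge at B3: IN[B3] = OUT[B2] = {}
Applying B3's transfer function to that IN value gives OUT[B3] (row B3 above).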